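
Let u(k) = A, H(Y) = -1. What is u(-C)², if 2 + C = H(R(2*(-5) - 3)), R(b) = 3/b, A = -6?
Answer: 36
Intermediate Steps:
C = -3 (C = -2 - 1 = -3)
u(k) = -6
u(-C)² = (-6)² = 36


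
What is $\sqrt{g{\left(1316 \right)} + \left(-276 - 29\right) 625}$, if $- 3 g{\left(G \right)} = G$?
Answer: $\frac{i \sqrt{1719573}}{3} \approx 437.11 i$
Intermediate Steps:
$g{\left(G \right)} = - \frac{G}{3}$
$\sqrt{g{\left(1316 \right)} + \left(-276 - 29\right) 625} = \sqrt{\left(- \frac{1}{3}\right) 1316 + \left(-276 - 29\right) 625} = \sqrt{- \frac{1316}{3} - 190625} = \sqrt{- \frac{573191}{3}} = \frac{i \sqrt{1719573}}{3}$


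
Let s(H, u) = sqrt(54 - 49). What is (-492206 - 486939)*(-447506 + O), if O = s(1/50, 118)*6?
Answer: 438173262370 - 5874870*sqrt(5) ≈ 4.3816e+11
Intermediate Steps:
s(H, u) = sqrt(5)
O = 6*sqrt(5) (O = sqrt(5)*6 = 6*sqrt(5) ≈ 13.416)
(-492206 - 486939)*(-447506 + O) = (-492206 - 486939)*(-447506 + 6*sqrt(5)) = -979145*(-447506 + 6*sqrt(5)) = 438173262370 - 5874870*sqrt(5)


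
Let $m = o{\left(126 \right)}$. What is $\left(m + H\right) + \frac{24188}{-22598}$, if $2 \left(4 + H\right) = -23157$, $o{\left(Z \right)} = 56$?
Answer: $- \frac{260500035}{22598} \approx -11528.0$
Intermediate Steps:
$m = 56$
$H = - \frac{23165}{2}$ ($H = -4 + \frac{1}{2} \left(-23157\right) = -4 - \frac{23157}{2} = - \frac{23165}{2} \approx -11583.0$)
$\left(m + H\right) + \frac{24188}{-22598} = \left(56 - \frac{23165}{2}\right) + \frac{24188}{-22598} = - \frac{23053}{2} + 24188 \left(- \frac{1}{22598}\right) = - \frac{23053}{2} - \frac{12094}{11299} = - \frac{260500035}{22598}$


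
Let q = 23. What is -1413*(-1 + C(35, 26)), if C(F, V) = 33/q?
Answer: -14130/23 ≈ -614.35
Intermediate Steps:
C(F, V) = 33/23
-1413*(-1 + C(35, 26)) = -1413*(-1 + 33/23) = -1413*10/23 = -14130/23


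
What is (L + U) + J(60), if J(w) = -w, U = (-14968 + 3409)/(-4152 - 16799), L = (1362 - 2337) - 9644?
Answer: -223724170/20951 ≈ -10678.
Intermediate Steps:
L = -10619 (L = -975 - 9644 = -10619)
U = 11559/20951 (U = -11559/(-20951) = -11559*(-1/20951) = 11559/20951 ≈ 0.55172)
(L + U) + J(60) = (-10619 + 11559/20951) - 1*60 = -222467110/20951 - 60 = -223724170/20951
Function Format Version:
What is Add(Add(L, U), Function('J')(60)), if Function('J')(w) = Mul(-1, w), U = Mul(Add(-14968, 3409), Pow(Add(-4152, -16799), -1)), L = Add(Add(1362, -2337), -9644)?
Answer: Rational(-223724170, 20951) ≈ -10678.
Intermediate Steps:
L = -10619 (L = Add(-975, -9644) = -10619)
U = Rational(11559, 20951) (U = Mul(-11559, Pow(-20951, -1)) = Mul(-11559, Rational(-1, 20951)) = Rational(11559, 20951) ≈ 0.55172)
Add(Add(L, U), Function('J')(60)) = Add(Add(-10619, Rational(11559, 20951)), Mul(-1, 60)) = Add(Rational(-222467110, 20951), -60) = Rational(-223724170, 20951)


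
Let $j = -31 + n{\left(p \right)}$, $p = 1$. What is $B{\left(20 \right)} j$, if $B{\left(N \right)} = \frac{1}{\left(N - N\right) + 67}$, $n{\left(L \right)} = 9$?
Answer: $- \frac{22}{67} \approx -0.32836$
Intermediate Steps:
$B{\left(N \right)} = \frac{1}{67}$ ($B{\left(N \right)} = \frac{1}{0 + 67} = \frac{1}{67}$)
$j = -22$ ($j = -31 + 9 = -22$)
$B{\left(20 \right)} j = \frac{1}{67} \left(-22\right) = - \frac{22}{67}$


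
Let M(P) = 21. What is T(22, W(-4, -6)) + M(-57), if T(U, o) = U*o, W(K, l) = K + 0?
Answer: -67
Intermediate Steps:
W(K, l) = K
T(22, W(-4, -6)) + M(-57) = 22*(-4) + 21 = -88 + 21 = -67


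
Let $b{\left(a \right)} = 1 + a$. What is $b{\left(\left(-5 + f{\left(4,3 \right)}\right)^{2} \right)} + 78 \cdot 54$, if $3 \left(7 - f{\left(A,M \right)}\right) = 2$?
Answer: $\frac{37933}{9} \approx 4214.8$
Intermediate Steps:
$f{\left(A,M \right)} = \frac{19}{3}$ ($f{\left(A,M \right)} = 7 - \frac{2}{3} = \frac{19}{3}$)
$b{\left(\left(-5 + f{\left(4,3 \right)}\right)^{2} \right)} + 78 \cdot 54 = \left(1 + \left(-5 + \frac{19}{3}\right)^{2}\right) + 78 \cdot 54 = \left(1 + \left(\frac{4}{3}\right)^{2}\right) + 4212 = \left(1 + \frac{16}{9}\right) + 4212 = \frac{25}{9} + 4212 = \frac{37933}{9}$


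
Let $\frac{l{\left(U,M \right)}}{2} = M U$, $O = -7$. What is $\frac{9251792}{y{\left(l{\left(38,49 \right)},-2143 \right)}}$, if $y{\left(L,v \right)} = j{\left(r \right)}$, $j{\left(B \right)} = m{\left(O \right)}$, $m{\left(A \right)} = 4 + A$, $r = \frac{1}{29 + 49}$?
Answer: $- \frac{9251792}{3} \approx -3.0839 \cdot 10^{6}$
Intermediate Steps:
$r = \frac{1}{78} \approx 0.012821$
$l{\left(U,M \right)} = 2 M U$
$j{\left(B \right)} = -3$ ($j{\left(B \right)} = 4 - 7 = -3$)
$y{\left(L,v \right)} = -3$
$\frac{9251792}{y{\left(l{\left(38,49 \right)},-2143 \right)}} = \frac{9251792}{-3} = 9251792 \left(- \frac{1}{3}\right) = - \frac{9251792}{3}$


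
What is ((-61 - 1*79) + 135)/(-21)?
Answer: 5/21 ≈ 0.23810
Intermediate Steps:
((-61 - 1*79) + 135)/(-21) = ((-61 - 79) + 135)*(-1/21) = (-140 + 135)*(-1/21) = -5*(-1/21) = 5/21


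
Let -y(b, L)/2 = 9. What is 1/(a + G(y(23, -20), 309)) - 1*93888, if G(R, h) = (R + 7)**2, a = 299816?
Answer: -28160485055/299937 ≈ -93888.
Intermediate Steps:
y(b, L) = -18 (y(b, L) = -2*9 = -18)
G(R, h) = (7 + R)**2
1/(a + G(y(23, -20), 309)) - 1*93888 = 1/(299816 + (7 - 18)**2) - 1*93888 = 1/(299816 + (-11)**2) - 93888 = 1/(299816 + 121) - 93888 = 1/299937 - 93888 = -28160485055/299937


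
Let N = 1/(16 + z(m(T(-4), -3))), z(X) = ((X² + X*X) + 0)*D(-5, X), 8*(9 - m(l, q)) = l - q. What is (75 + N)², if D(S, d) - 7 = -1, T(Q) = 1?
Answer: 4385883076/779689 ≈ 5625.2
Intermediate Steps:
m(l, q) = 9 - l/8 + q/8 (m(l, q) = 9 - (l - q)/8 = 9 + (-l/8 + q/8) = 9 - l/8 + q/8)
D(S, d) = 6 (D(S, d) = 7 - 1 = 6)
z(X) = 12*X² (z(X) = ((X² + X*X) + 0)*6 = ((X² + X²) + 0)*6 = (2*X² + 0)*6 = (2*X²)*6 = 12*X²)
N = 1/883 (N = 1/(16 + 12*(9 - ⅛*1 + (⅛)*(-3))²) = 1/(16 + 12*(9 - ⅛ - 3/8)²) = 1/(16 + 12*(17/2)²) = 1/(16 + 12*(289/4)) = 1/(16 + 867) = 1/883 ≈ 0.0011325)
(75 + N)² = (75 + 1/883)² = (66226/883)² = 4385883076/779689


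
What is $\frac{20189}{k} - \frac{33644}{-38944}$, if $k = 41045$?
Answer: $\frac{541789599}{399614120} \approx 1.3558$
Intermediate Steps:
$\frac{20189}{k} - \frac{33644}{-38944} = \frac{20189}{41045} - \frac{33644}{-38944} = 20189 \cdot \frac{1}{41045} - - \frac{8411}{9736} = \frac{20189}{41045} + \frac{8411}{9736} = \frac{541789599}{399614120}$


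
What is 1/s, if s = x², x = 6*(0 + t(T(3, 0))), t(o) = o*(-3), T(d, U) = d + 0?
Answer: 1/2916 ≈ 0.00034294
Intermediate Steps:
T(d, U) = d
t(o) = -3*o
x = -54 (x = 6*(0 - 3*3) = 6*(0 - 9) = 6*(-9) = -54)
s = 2916 (s = (-54)² = 2916)
1/s = 1/2916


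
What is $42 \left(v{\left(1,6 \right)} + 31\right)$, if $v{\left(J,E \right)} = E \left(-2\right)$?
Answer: $798$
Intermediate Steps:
$v{\left(J,E \right)} = - 2 E$
$42 \left(v{\left(1,6 \right)} + 31\right) = 42 \left(\left(-2\right) 6 + 31\right) = 42 \left(-12 + 31\right) = 42 \cdot 19 = 798$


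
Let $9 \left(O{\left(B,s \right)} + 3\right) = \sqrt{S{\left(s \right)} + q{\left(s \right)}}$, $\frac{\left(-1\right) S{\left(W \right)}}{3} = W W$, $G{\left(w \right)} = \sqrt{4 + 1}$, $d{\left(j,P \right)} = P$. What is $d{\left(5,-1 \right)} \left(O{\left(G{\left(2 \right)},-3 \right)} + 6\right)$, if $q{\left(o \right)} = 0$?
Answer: $-3 - \frac{i \sqrt{3}}{3} \approx -3.0 - 0.57735 i$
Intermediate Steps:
$G{\left(w \right)} = \sqrt{5}$
$S{\left(W \right)} = - 3 W^{2}$ ($S{\left(W \right)} = - 3 W W = - 3 W^{2}$)
$O{\left(B,s \right)} = -3 + \frac{\sqrt{3} \sqrt{- s^{2}}}{9}$ ($O{\left(B,s \right)} = -3 + \frac{\sqrt{- 3 s^{2} + 0}}{9} = -3 + \frac{\sqrt{- 3 s^{2}}}{9} = -3 + \frac{\sqrt{3} \sqrt{- s^{2}}}{9}$)
$d{\left(5,-1 \right)} \left(O{\left(G{\left(2 \right)},-3 \right)} + 6\right) = - (\left(-3 + \frac{\sqrt{3} \sqrt{- \left(-3\right)^{2}}}{9}\right) + 6) = - (\left(-3 + \frac{\sqrt{3} \sqrt{\left(-1\right) 9}}{9}\right) + 6) = - (\left(-3 + \frac{\sqrt{3} \sqrt{-9}}{9}\right) + 6) = - (\left(-3 + \frac{\sqrt{3} \cdot 3 i}{9}\right) + 6) = - (\left(-3 + \frac{i \sqrt{3}}{3}\right) + 6) = - (3 + \frac{i \sqrt{3}}{3}) = -3 - \frac{i \sqrt{3}}{3}$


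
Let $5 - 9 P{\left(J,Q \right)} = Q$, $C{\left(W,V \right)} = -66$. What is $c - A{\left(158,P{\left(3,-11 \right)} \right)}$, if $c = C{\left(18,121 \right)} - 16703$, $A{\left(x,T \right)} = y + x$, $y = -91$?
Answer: $-16836$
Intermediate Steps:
$P{\left(J,Q \right)} = \frac{5}{9} - \frac{Q}{9}$
$A{\left(x,T \right)} = -91 + x$
$c = -16769$ ($c = -66 - 16703 = -16769$)
$c - A{\left(158,P{\left(3,-11 \right)} \right)} = -16769 - \left(-91 + 158\right) = -16769 - 67 = -16836$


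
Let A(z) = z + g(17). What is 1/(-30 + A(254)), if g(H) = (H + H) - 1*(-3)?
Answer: 1/261 ≈ 0.0038314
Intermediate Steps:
g(H) = 3 + 2*H (g(H) = 2*H + 3 = 3 + 2*H)
A(z) = 37 + z (A(z) = z + (3 + 2*17) = z + (3 + 34) = z + 37 = 37 + z)
1/(-30 + A(254)) = 1/(-30 + (37 + 254)) = 1/(-30 + 291) = 1/261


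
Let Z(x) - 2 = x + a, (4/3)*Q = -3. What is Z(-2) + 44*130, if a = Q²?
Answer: 91601/16 ≈ 5725.1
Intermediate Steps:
Q = -9/4 (Q = (¾)*(-3) = -9/4 ≈ -2.2500)
a = 81/16 (a = (-9/4)² = 81/16 ≈ 5.0625)
Z(x) = 113/16 + x (Z(x) = 2 + (x + 81/16) = 2 + (81/16 + x) = 113/16 + x)
Z(-2) + 44*130 = (113/16 - 2) + 44*130 = 81/16 + 5720 = 91601/16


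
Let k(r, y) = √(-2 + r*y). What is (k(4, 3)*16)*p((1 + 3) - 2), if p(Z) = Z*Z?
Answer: 64*√10 ≈ 202.39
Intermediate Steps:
p(Z) = Z²
(k(4, 3)*16)*p((1 + 3) - 2) = (√(-2 + 4*3)*16)*((1 + 3) - 2)² = (√(-2 + 12)*16)*(4 - 2)² = (√10*16)*2² = (16*√10)*4 = 64*√10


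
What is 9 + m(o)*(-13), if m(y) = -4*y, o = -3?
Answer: -147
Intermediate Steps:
9 + m(o)*(-13) = 9 - 4*(-3)*(-13) = 9 + 12*(-13) = 9 - 156 = -147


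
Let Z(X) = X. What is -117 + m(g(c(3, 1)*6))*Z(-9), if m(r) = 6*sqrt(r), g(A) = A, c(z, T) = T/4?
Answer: -117 - 27*sqrt(6) ≈ -183.14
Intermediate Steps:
c(z, T) = T/4 (c(z, T) = T*(1/4) = T/4)
-117 + m(g(c(3, 1)*6))*Z(-9) = -117 + (6*sqrt(((1/4)*1)*6))*(-9) = -117 + (6*sqrt((1/4)*6))*(-9) = -117 + (6*sqrt(3/2))*(-9) = -117 + (6*(sqrt(6)/2))*(-9) = -117 + (3*sqrt(6))*(-9) = -117 - 27*sqrt(6)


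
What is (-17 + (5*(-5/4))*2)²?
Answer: 3481/4 ≈ 870.25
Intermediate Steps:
(-17 + (5*(-5/4))*2)² = (-17 - 25/4*2)² = (-17 - 25/2)² = (-59/2)² = 3481/4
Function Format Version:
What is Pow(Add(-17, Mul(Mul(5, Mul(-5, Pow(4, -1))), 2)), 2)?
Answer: Rational(3481, 4) ≈ 870.25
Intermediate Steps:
Pow(Add(-17, Mul(Mul(5, Mul(-5, Pow(4, -1))), 2)), 2) = Pow(Add(-17, Mul(Mul(5, Mul(-5, Rational(1, 4))), 2)), 2) = Pow(Add(-17, Mul(Mul(5, Rational(-5, 4)), 2)), 2) = Pow(Add(-17, Mul(Rational(-25, 4), 2)), 2) = Pow(Add(-17, Rational(-25, 2)), 2) = Pow(Rational(-59, 2), 2) = Rational(3481, 4)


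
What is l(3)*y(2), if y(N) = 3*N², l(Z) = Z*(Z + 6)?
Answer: 324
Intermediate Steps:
l(Z) = Z*(6 + Z)
l(3)*y(2) = (3*(6 + 3))*(3*2²) = (3*9)*(3*4) = 27*12 = 324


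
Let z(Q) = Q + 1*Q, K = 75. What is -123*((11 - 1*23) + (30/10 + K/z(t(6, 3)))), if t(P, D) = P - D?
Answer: -861/2 ≈ -430.50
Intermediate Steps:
z(Q) = 2*Q (z(Q) = Q + Q = 2*Q)
-123*((11 - 1*23) + (30/10 + K/z(t(6, 3)))) = -123*((11 - 1*23) + (30/10 + 75/((2*(6 - 1*3))))) = -123*((11 - 23) + (30*(⅒) + 75/((2*(6 - 3))))) = -123*(-12 + (3 + 75/((2*3)))) = -123*(-12 + (3 + 75/6)) = -123*(-12 + (3 + 75*(⅙))) = -123*(-12 + (3 + 25/2)) = -123*(-12 + 31/2) = -123*7/2 = -861/2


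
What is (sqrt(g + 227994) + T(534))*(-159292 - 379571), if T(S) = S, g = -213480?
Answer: -287752842 - 538863*sqrt(14514) ≈ -3.5267e+8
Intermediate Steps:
(sqrt(g + 227994) + T(534))*(-159292 - 379571) = (sqrt(-213480 + 227994) + 534)*(-159292 - 379571) = (sqrt(14514) + 534)*(-538863) = (534 + sqrt(14514))*(-538863) = -287752842 - 538863*sqrt(14514)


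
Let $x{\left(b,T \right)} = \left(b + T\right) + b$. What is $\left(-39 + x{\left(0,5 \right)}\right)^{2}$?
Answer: $1156$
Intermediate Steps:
$x{\left(b,T \right)} = T + 2 b$ ($x{\left(b,T \right)} = \left(T + b\right) + b = T + 2 b$)
$\left(-39 + x{\left(0,5 \right)}\right)^{2} = \left(-39 + \left(5 + 2 \cdot 0\right)\right)^{2} = \left(-39 + \left(5 + 0\right)\right)^{2} = \left(-39 + 5\right)^{2} = \left(-34\right)^{2} = 1156$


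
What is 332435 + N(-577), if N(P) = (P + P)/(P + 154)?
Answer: 140621159/423 ≈ 3.3244e+5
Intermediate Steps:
N(P) = 2*P/(154 + P) (N(P) = (2*P)/(154 + P) = 2*P/(154 + P))
332435 + N(-577) = 332435 + 2*(-577)/(154 - 577) = 332435 + 2*(-577)/(-423) = 332435 + 2*(-577)*(-1/423) = 332435 + 1154/423 = 140621159/423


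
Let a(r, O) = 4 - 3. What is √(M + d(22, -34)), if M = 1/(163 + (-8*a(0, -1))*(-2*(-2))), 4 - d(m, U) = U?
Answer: √652249/131 ≈ 6.1650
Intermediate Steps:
d(m, U) = 4 - U
a(r, O) = 1
M = 1/131 (M = 1/(163 + (-8*1)*(-2*(-2))) = 1/(163 - 8*4) = 1/(163 - 32) = 1/131 ≈ 0.0076336)
√(M + d(22, -34)) = √(1/131 + (4 - 1*(-34))) = √(1/131 + (4 + 34)) = √(1/131 + 38) = √(4979/131) = √652249/131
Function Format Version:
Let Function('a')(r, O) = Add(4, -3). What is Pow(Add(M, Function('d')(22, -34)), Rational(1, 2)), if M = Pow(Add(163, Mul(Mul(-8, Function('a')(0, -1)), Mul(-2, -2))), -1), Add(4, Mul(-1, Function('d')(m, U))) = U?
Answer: Mul(Rational(1, 131), Pow(652249, Rational(1, 2))) ≈ 6.1650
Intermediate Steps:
Function('d')(m, U) = Add(4, Mul(-1, U))
Function('a')(r, O) = 1
M = Rational(1, 131) (M = Pow(Add(163, Mul(Mul(-8, 1), Mul(-2, -2))), -1) = Pow(Add(163, Mul(-8, 4)), -1) = Pow(Add(163, -32), -1) = Pow(131, -1) = Rational(1, 131) ≈ 0.0076336)
Pow(Add(M, Function('d')(22, -34)), Rational(1, 2)) = Pow(Add(Rational(1, 131), Add(4, Mul(-1, -34))), Rational(1, 2)) = Pow(Add(Rational(1, 131), Add(4, 34)), Rational(1, 2)) = Pow(Add(Rational(1, 131), 38), Rational(1, 2)) = Pow(Rational(4979, 131), Rational(1, 2)) = Mul(Rational(1, 131), Pow(652249, Rational(1, 2)))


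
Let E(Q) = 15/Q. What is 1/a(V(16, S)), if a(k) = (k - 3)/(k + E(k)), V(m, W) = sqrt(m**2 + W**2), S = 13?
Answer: 55/52 + 33*sqrt(17)/884 ≈ 1.2116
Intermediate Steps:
V(m, W) = sqrt(W**2 + m**2)
a(k) = (-3 + k)/(k + 15/k) (a(k) = (k - 3)/(k + 15/k) = (-3 + k)/(k + 15/k))
1/a(V(16, S)) = 1/(sqrt(13**2 + 16**2)*(-3 + sqrt(13**2 + 16**2))/(15 + (sqrt(13**2 + 16**2))**2)) = 1/(sqrt(169 + 256)*(-3 + sqrt(169 + 256))/(15 + (sqrt(169 + 256))**2)) = 1/(sqrt(425)*(-3 + sqrt(425))/(15 + (sqrt(425))**2)) = 1/((5*sqrt(17))*(-3 + 5*sqrt(17))/(15 + (5*sqrt(17))**2)) = 1/((5*sqrt(17))*(-3 + 5*sqrt(17))/(15 + 425)) = 1/((5*sqrt(17))*(-3 + 5*sqrt(17))/440) = 1/((5*sqrt(17))*(1/440)*(-3 + 5*sqrt(17))) = 1/(sqrt(17)*(-3 + 5*sqrt(17))/88) = 88*sqrt(17)/(17*(-3 + 5*sqrt(17)))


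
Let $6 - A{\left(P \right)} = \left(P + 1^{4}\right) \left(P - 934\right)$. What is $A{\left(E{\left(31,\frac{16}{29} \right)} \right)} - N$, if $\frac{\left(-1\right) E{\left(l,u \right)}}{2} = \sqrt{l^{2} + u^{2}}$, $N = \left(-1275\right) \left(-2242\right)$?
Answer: $- \frac{2406483838}{841} - \frac{1866 \sqrt{808457}}{29} \approx -2.9193 \cdot 10^{6}$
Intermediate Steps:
$N = 2858550$
$E{\left(l,u \right)} = - 2 \sqrt{l^{2} + u^{2}}$
$A{\left(P \right)} = 6 - \left(1 + P\right) \left(-934 + P\right)$ ($A{\left(P \right)} = 6 - \left(P + 1^{4}\right) \left(P - 934\right) = 6 - \left(P + 1\right) \left(-934 + P\right) = 6 - \left(1 + P\right) \left(-934 + P\right)$)
$A{\left(E{\left(31,\frac{16}{29} \right)} \right)} - N = \left(940 - \left(- 2 \sqrt{31^{2} + \left(\frac{16}{29}\right)^{2}}\right)^{2} + 933 \left(- 2 \sqrt{31^{2} + \left(\frac{16}{29}\right)^{2}}\right)\right) - 2858550 = \left(940 - \left(- 2 \sqrt{961 + \left(16 \cdot \frac{1}{29}\right)^{2}}\right)^{2} + 933 \left(- 2 \sqrt{961 + \left(16 \cdot \frac{1}{29}\right)^{2}}\right)\right) - 2858550 = \left(940 - \left(- 2 \sqrt{961 + \left(\frac{16}{29}\right)^{2}}\right)^{2} + 933 \left(- 2 \sqrt{961 + \left(\frac{16}{29}\right)^{2}}\right)\right) - 2858550 = \left(940 - \left(- 2 \sqrt{961 + \frac{256}{841}}\right)^{2} + 933 \left(- 2 \sqrt{961 + \frac{256}{841}}\right)\right) - 2858550 = \left(940 - \left(- 2 \sqrt{\frac{808457}{841}}\right)^{2} + 933 \left(- 2 \sqrt{\frac{808457}{841}}\right)\right) - 2858550 = \left(940 - \left(- 2 \frac{\sqrt{808457}}{29}\right)^{2} + 933 \left(- 2 \frac{\sqrt{808457}}{29}\right)\right) - 2858550 = \left(940 - \left(- \frac{2 \sqrt{808457}}{29}\right)^{2} + 933 \left(- \frac{2 \sqrt{808457}}{29}\right)\right) - 2858550 = \left(940 - \frac{3233828}{841} - \frac{1866 \sqrt{808457}}{29}\right) - 2858550 = \left(- \frac{2443288}{841} - \frac{1866 \sqrt{808457}}{29}\right) - 2858550 = - \frac{2406483838}{841} - \frac{1866 \sqrt{808457}}{29}$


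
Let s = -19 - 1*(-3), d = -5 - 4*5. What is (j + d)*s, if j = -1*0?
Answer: 400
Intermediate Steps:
j = 0
d = -25 (d = -5 - 20 = -25)
s = -16 (s = -19 + 3 = -16)
(j + d)*s = (0 - 25)*(-16) = -25*(-16) = 400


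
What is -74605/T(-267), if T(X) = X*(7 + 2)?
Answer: 74605/2403 ≈ 31.047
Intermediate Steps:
T(X) = 9*X (T(X) = X*9 = 9*X)
-74605/T(-267) = -74605/(9*(-267)) = -74605/(-2403) = -74605*(-1/2403) = 74605/2403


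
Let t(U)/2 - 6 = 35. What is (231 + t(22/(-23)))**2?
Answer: 97969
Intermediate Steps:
t(U) = 82 (t(U) = 12 + 2*35 = 12 + 70 = 82)
(231 + t(22/(-23)))**2 = (231 + 82)**2 = 313**2 = 97969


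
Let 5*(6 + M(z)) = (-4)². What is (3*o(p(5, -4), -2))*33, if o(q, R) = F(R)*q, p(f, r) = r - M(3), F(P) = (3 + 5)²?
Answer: -38016/5 ≈ -7603.2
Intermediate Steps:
M(z) = -14/5 (M(z) = -6 + (⅕)*(-4)² = -6 + (⅕)*16 = -6 + 16/5 = -14/5)
F(P) = 64 (F(P) = 8² = 64)
p(f, r) = 14/5 + r (p(f, r) = r - 1*(-14/5) = r + 14/5 = 14/5 + r)
o(q, R) = 64*q
(3*o(p(5, -4), -2))*33 = (3*(64*(14/5 - 4)))*33 = (3*(64*(-6/5)))*33 = (3*(-384/5))*33 = -1152/5*33 = -38016/5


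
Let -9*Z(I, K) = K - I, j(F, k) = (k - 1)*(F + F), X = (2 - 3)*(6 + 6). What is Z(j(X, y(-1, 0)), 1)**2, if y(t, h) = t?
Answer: 2209/81 ≈ 27.272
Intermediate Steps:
X = -12 (X = -1*12 = -12)
j(F, k) = 2*F*(-1 + k) (j(F, k) = (-1 + k)*(2*F) = 2*F*(-1 + k))
Z(I, K) = -K/9 + I/9 (Z(I, K) = -(K - I)/9 = -K/9 + I/9)
Z(j(X, y(-1, 0)), 1)**2 = (-1/9*1 + (2*(-12)*(-1 - 1))/9)**2 = (-1/9 + (2*(-12)*(-2))/9)**2 = (-1/9 + (1/9)*48)**2 = (-1/9 + 16/3)**2 = (47/9)**2 = 2209/81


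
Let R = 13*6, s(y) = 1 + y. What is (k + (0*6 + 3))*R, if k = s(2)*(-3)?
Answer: -468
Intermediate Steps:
R = 78
k = -9 (k = (1 + 2)*(-3) = 3*(-3) = -9)
(k + (0*6 + 3))*R = (-9 + (0*6 + 3))*78 = (-9 + (0 + 3))*78 = (-9 + 3)*78 = -6*78 = -468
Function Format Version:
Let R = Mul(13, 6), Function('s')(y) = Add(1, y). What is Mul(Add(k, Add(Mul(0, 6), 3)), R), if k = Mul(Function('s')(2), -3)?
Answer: -468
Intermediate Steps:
R = 78
k = -9 (k = Mul(Add(1, 2), -3) = Mul(3, -3) = -9)
Mul(Add(k, Add(Mul(0, 6), 3)), R) = Mul(Add(-9, Add(Mul(0, 6), 3)), 78) = Mul(Add(-9, Add(0, 3)), 78) = Mul(Add(-9, 3), 78) = Mul(-6, 78) = -468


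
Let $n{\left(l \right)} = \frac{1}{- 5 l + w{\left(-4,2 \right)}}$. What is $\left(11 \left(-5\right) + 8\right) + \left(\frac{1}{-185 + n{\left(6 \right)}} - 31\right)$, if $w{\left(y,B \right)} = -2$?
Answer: $- \frac{461870}{5921} \approx -78.005$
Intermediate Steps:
$n{\left(l \right)} = \frac{1}{-2 - 5 l}$ ($n{\left(l \right)} = \frac{1}{- 5 l - 2} = \frac{1}{-2 - 5 l}$)
$\left(11 \left(-5\right) + 8\right) + \left(\frac{1}{-185 + n{\left(6 \right)}} - 31\right) = \left(11 \left(-5\right) + 8\right) + \left(\frac{1}{-185 - \frac{1}{2 + 5 \cdot 6}} - 31\right) = \left(-55 + 8\right) - \left(31 - \frac{1}{-185 - \frac{1}{2 + 30}}\right) = -47 - \left(31 - \frac{1}{-185 - \frac{1}{32}}\right) = -47 - \left(31 - \frac{1}{- \frac{5921}{32}}\right) = -47 - \frac{183583}{5921} = - \frac{461870}{5921}$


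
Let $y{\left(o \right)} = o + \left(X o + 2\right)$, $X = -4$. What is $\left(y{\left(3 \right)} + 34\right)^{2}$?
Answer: $729$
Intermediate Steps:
$y{\left(o \right)} = 2 - 3 o$ ($y{\left(o \right)} = o - \left(-2 + 4 o\right) = 2 - 3 o$)
$\left(y{\left(3 \right)} + 34\right)^{2} = \left(\left(2 - 9\right) + 34\right)^{2} = \left(-7 + 34\right)^{2} = 27^{2} = 729$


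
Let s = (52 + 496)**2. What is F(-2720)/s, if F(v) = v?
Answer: -170/18769 ≈ -0.0090575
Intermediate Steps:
s = 300304 (s = 548**2 = 300304)
F(-2720)/s = -2720/300304 = -2720*1/300304 = -170/18769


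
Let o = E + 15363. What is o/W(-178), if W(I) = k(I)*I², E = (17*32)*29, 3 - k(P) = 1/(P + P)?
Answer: 31139/95141 ≈ 0.32729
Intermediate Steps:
k(P) = 3 - 1/(2*P) (k(P) = 3 - 1/(P + P) = 3 - 1/(2*P))
E = 15776 (E = 544*29 = 15776)
W(I) = I²*(3 - 1/(2*I)) (W(I) = (3 - 1/(2*I))*I² = I²*(3 - 1/(2*I)))
o = 31139 (o = 15776 + 15363 = 31139)
o/W(-178) = 31139/(((½)*(-178)*(-1 + 6*(-178)))) = 31139/(((½)*(-178)*(-1 - 1068))) = 31139/(((½)*(-178)*(-1069))) = 31139/95141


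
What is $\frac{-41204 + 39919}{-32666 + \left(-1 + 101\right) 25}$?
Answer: $\frac{1285}{30166} \approx 0.042598$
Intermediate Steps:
$\frac{-41204 + 39919}{-32666 + \left(-1 + 101\right) 25} = - \frac{1285}{-32666 + 100 \cdot 25} = - \frac{1285}{-32666 + 2500} = - \frac{1285}{-30166} = \left(-1285\right) \left(- \frac{1}{30166}\right) = \frac{1285}{30166}$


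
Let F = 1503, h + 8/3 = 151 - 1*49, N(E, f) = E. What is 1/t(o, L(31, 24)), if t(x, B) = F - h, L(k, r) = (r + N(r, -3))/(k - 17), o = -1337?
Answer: 3/4211 ≈ 0.00071242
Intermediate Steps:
h = 298/3 (h = -8/3 + (151 - 1*49) = -8/3 + (151 - 49) = -8/3 + 102 = 298/3 ≈ 99.333)
L(k, r) = 2*r/(-17 + k) (L(k, r) = (r + r)/(k - 17) = (2*r)/(-17 + k) = 2*r/(-17 + k))
t(x, B) = 4211/3 (t(x, B) = 1503 - 1*298/3 = 1503 - 298/3 = 4211/3)
1/t(o, L(31, 24)) = 1/(4211/3) = 3/4211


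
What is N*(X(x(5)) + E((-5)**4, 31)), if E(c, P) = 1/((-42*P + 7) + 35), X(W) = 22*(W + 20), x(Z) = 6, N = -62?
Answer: -22342289/630 ≈ -35464.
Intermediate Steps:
X(W) = 440 + 22*W (X(W) = 22*(20 + W) = 440 + 22*W)
E(c, P) = 1/(42 - 42*P) (E(c, P) = 1/((7 - 42*P) + 35) = 1/(42 - 42*P))
N*(X(x(5)) + E((-5)**4, 31)) = -62*((440 + 22*6) - 1/(-42 + 42*31)) = -62*((440 + 132) - 1/(-42 + 1302)) = -62*(572 - 1/1260) = -62*720719/1260 = -22342289/630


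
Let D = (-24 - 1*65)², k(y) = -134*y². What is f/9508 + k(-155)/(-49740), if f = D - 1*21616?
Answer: 1496419525/23646396 ≈ 63.283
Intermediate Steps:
D = 7921 (D = (-24 - 65)² = (-89)² = 7921)
f = -13695 (f = 7921 - 1*21616 = 7921 - 21616 = -13695)
f/9508 + k(-155)/(-49740) = -13695/9508 - 134*(-155)²/(-49740) = -13695*1/9508 - 134*24025*(-1/49740) = -13695/9508 - 3219350*(-1/49740) = -13695/9508 + 321935/4974 = 1496419525/23646396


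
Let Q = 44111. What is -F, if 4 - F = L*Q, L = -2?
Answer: -88226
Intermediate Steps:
F = 88226 (F = 4 - (-2)*44111 = 4 - 1*(-88222) = 4 + 88222 = 88226)
-F = -1*88226 = -88226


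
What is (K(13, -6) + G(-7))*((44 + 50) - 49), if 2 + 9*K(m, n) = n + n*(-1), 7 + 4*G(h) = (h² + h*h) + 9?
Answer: 1115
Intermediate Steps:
G(h) = ½ + h²/2 (G(h) = -7/4 + ((h² + h*h) + 9)/4 = -7/4 + ((h² + h²) + 9)/4 = -7/4 + (2*h² + 9)/4 = -7/4 + (9 + 2*h²)/4 = -7/4 + (9/4 + h²/2) = ½ + h²/2)
K(m, n) = -2/9 (K(m, n) = -2/9 + (n + n*(-1))/9 = -2/9 + (n - n)/9 = -2/9 + (⅑)*0 = -2/9 + 0 = -2/9)
(K(13, -6) + G(-7))*((44 + 50) - 49) = (-2/9 + (½ + (½)*(-7)²))*((44 + 50) - 49) = (-2/9 + (½ + (½)*49))*(94 - 49) = (-2/9 + (½ + 49/2))*45 = (-2/9 + 25)*45 = (223/9)*45 = 1115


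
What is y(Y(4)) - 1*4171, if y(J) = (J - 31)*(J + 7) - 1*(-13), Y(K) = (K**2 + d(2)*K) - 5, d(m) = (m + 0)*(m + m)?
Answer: -3558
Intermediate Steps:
d(m) = 2*m**2 (d(m) = m*(2*m) = 2*m**2)
Y(K) = -5 + K**2 + 8*K (Y(K) = (K**2 + (2*2**2)*K) - 5 = (K**2 + (2*4)*K) - 5 = (K**2 + 8*K) - 5 = -5 + K**2 + 8*K)
y(J) = 13 + (-31 + J)*(7 + J) (y(J) = (-31 + J)*(7 + J) + 13 = 13 + (-31 + J)*(7 + J))
y(Y(4)) - 1*4171 = (-204 + (-5 + 4**2 + 8*4)**2 - 24*(-5 + 4**2 + 8*4)) - 1*4171 = (-204 + (-5 + 16 + 32)**2 - 24*(-5 + 16 + 32)) - 4171 = (-204 + 43**2 - 24*43) - 4171 = (-204 + 1849 - 1032) - 4171 = 613 - 4171 = -3558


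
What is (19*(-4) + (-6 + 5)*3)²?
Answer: 6241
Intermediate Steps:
(19*(-4) + (-6 + 5)*3)² = (-76 - 1*3)² = (-76 - 3)² = (-79)² = 6241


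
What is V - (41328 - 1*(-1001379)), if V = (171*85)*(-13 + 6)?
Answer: -1144452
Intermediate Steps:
V = -101745 (V = 14535*(-7) = -101745)
V - (41328 - 1*(-1001379)) = -101745 - (41328 - 1*(-1001379)) = -101745 - (41328 + 1001379) = -101745 - 1*1042707 = -101745 - 1042707 = -1144452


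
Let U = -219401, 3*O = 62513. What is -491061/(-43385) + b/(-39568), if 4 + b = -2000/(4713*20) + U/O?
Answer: 5724814689636605587/505768155764395920 ≈ 11.319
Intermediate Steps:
O = 62513/3 (O = (⅓)*62513 = 62513/3 ≈ 20838.)
b = -4286857115/294623769 (b = -4 + (-2000/(4713*20) - 219401/62513/3) = -4 + (-2000/94260 - 219401*3/62513) = -4 + (-2000*1/94260 - 658203/62513) = -4 + (-100/4713 - 658203/62513) = -4 - 3108362039/294623769 = -4286857115/294623769 ≈ -14.550)
-491061/(-43385) + b/(-39568) = -491061/(-43385) - 4286857115/294623769/(-39568) = -491061*(-1/43385) - 4286857115/294623769*(-1/39568) = 491061/43385 + 4286857115/11657673291792 = 5724814689636605587/505768155764395920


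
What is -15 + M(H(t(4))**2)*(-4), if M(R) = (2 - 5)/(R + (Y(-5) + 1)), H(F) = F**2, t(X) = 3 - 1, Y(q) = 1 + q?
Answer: -183/13 ≈ -14.077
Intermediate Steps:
t(X) = 2
M(R) = -3/(-3 + R) (M(R) = (2 - 5)/(R + ((1 - 5) + 1)) = -3/(R + (-4 + 1)) = -3/(R - 3) = -3/(-3 + R))
-15 + M(H(t(4))**2)*(-4) = -15 - 3/(-3 + (2**2)**2)*(-4) = -15 - 3/(-3 + 4**2)*(-4) = -15 - 3/(-3 + 16)*(-4) = -15 - 3/13*(-4) = -15 + 12/13 = -183/13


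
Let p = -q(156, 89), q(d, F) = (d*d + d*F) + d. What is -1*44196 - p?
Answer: -5820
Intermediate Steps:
q(d, F) = d + d² + F*d (q(d, F) = (d² + F*d) + d = d + d² + F*d)
p = -38376 (p = -156*(1 + 89 + 156) = -156*246 = -1*38376 = -38376)
-1*44196 - p = -1*44196 - 1*(-38376) = -44196 + 38376 = -5820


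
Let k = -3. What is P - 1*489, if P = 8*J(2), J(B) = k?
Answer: -513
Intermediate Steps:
J(B) = -3
P = -24 (P = 8*(-3) = -24)
P - 1*489 = -24 - 1*489 = -24 - 489 = -513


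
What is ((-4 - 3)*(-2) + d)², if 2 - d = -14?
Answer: 900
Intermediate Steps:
d = 16 (d = 2 - 1*(-14) = 2 + 14 = 16)
((-4 - 3)*(-2) + d)² = ((-4 - 3)*(-2) + 16)² = (-7*(-2) + 16)² = (14 + 16)² = 30² = 900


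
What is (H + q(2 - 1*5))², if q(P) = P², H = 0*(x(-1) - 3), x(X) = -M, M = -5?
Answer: 81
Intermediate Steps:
x(X) = 5 (x(X) = -1*(-5) = 5)
H = 0 (H = 0*(5 - 3) = 0*2 = 0)
(H + q(2 - 1*5))² = (0 + (2 - 1*5)²)² = (0 + (2 - 5)²)² = (0 + (-3)²)² = (0 + 9)² = 9² = 81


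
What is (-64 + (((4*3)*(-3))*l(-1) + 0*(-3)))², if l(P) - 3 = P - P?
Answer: 29584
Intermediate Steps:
l(P) = 3 (l(P) = 3 + (P - P) = 3 + 0 = 3)
(-64 + (((4*3)*(-3))*l(-1) + 0*(-3)))² = (-64 + (((4*3)*(-3))*3 + 0*(-3)))² = (-64 + ((12*(-3))*3 + 0))² = (-64 + (-36*3 + 0))² = (-64 + (-108 + 0))² = (-64 - 108)² = (-172)² = 29584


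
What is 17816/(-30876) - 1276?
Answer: -9853898/7719 ≈ -1276.6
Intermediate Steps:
17816/(-30876) - 1276 = 17816*(-1/30876) - 1276 = -4454/7719 - 1276 = -9853898/7719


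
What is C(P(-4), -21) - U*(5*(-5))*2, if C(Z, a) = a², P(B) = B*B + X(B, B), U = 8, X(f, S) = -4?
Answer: 841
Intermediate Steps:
P(B) = -4 + B² (P(B) = B*B - 4 = B² - 4 = -4 + B²)
C(P(-4), -21) - U*(5*(-5))*2 = (-21)² - 8*(5*(-5))*2 = 441 - 8*(-25)*2 = 441 - (-200)*2 = 441 - 1*(-400) = 441 + 400 = 841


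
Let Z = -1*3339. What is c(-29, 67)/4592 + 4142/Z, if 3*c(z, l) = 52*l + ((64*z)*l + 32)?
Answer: -783217/78228 ≈ -10.012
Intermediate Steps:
Z = -3339
c(z, l) = 32/3 + 52*l/3 + 64*l*z/3 (c(z, l) = (52*l + ((64*z)*l + 32))/3 = (52*l + (64*l*z + 32))/3 = (52*l + (32 + 64*l*z))/3 = (32 + 52*l + 64*l*z)/3 = 32/3 + 52*l/3 + 64*l*z/3)
c(-29, 67)/4592 + 4142/Z = (32/3 + (52/3)*67 + (64/3)*67*(-29))/4592 + 4142/(-3339) = (32/3 + 3484/3 - 124352/3)*(1/4592) + 4142*(-1/3339) = -120836/3*1/4592 - 4142/3339 = -30209/3444 - 4142/3339 = -783217/78228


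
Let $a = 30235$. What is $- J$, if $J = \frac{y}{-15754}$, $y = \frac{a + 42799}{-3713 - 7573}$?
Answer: $- \frac{36517}{88899822} \approx -0.00041077$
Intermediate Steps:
$y = - \frac{36517}{5643}$ ($y = \frac{30235 + 42799}{-3713 - 7573} = \frac{73034}{-11286} = 73034 \left(- \frac{1}{11286}\right) = - \frac{36517}{5643} \approx -6.4712$)
$J = \frac{36517}{88899822}$ ($J = - \frac{36517}{5643 \left(-15754\right)} = \left(- \frac{36517}{5643}\right) \left(- \frac{1}{15754}\right) = \frac{36517}{88899822} \approx 0.00041077$)
$- J = \left(-1\right) \frac{36517}{88899822} = - \frac{36517}{88899822}$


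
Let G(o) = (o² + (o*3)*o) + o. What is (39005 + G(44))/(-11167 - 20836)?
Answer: -46793/32003 ≈ -1.4621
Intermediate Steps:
G(o) = o + 4*o² (G(o) = (o² + (3*o)*o) + o = (o² + 3*o²) + o = 4*o² + o = o + 4*o²)
(39005 + G(44))/(-11167 - 20836) = (39005 + 44*(1 + 4*44))/(-11167 - 20836) = (39005 + 44*(1 + 176))/(-32003) = (39005 + 44*177)*(-1/32003) = (39005 + 7788)*(-1/32003) = 46793*(-1/32003) = -46793/32003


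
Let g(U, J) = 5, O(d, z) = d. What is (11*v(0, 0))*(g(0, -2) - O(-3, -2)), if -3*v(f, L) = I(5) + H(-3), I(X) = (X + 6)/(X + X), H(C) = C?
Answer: 836/15 ≈ 55.733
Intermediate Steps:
I(X) = (6 + X)/(2*X) (I(X) = (6 + X)/((2*X)) = (6 + X)*(1/(2*X)) = (6 + X)/(2*X))
v(f, L) = 19/30 (v(f, L) = -((1/2)*(6 + 5)/5 - 3)/3 = -((1/2)*(1/5)*11 - 3)/3 = -(11/10 - 3)/3 = -1/3*(-19/10) = 19/30)
(11*v(0, 0))*(g(0, -2) - O(-3, -2)) = (11*(19/30))*(5 - 1*(-3)) = 209*(5 + 3)/30 = (209/30)*8 = 836/15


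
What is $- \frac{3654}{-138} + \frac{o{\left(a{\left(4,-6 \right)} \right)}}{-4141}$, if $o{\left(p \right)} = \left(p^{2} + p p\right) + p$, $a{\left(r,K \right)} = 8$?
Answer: $\frac{2518741}{95243} \approx 26.445$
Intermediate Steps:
$o{\left(p \right)} = p + 2 p^{2}$ ($o{\left(p \right)} = \left(p^{2} + p^{2}\right) + p = 2 p^{2} + p = p + 2 p^{2}$)
$- \frac{3654}{-138} + \frac{o{\left(a{\left(4,-6 \right)} \right)}}{-4141} = - \frac{3654}{-138} + \frac{8 \left(1 + 2 \cdot 8\right)}{-4141} = \left(-3654\right) \left(- \frac{1}{138}\right) + 8 \left(1 + 16\right) \left(- \frac{1}{4141}\right) = \frac{609}{23} + 8 \cdot 17 \left(- \frac{1}{4141}\right) = \frac{609}{23} + 136 \left(- \frac{1}{4141}\right) = \frac{609}{23} - \frac{136}{4141} = \frac{2518741}{95243}$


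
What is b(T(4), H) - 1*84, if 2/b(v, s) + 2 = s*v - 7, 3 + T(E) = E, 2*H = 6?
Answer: -253/3 ≈ -84.333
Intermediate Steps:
H = 3 (H = (½)*6 = 3)
T(E) = -3 + E
b(v, s) = 2/(-9 + s*v) (b(v, s) = 2/(-2 + (s*v - 7)) = 2/(-2 + (-7 + s*v)) = 2/(-9 + s*v))
b(T(4), H) - 1*84 = 2/(-9 + 3*(-3 + 4)) - 1*84 = 2/(-9 + 3*1) - 84 = 2/(-9 + 3) - 84 = 2/(-6) - 84 = 2*(-⅙) - 84 = -⅓ - 84 = -253/3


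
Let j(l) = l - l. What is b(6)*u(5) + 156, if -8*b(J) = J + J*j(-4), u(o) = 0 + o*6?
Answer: 267/2 ≈ 133.50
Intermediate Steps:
j(l) = 0
u(o) = 6*o (u(o) = 0 + 6*o = 6*o)
b(J) = -J/8 (b(J) = -(J + J*0)/8 = -(J + 0)/8 = -J/8)
b(6)*u(5) + 156 = (-1/8*6)*(6*5) + 156 = -3/4*30 + 156 = -45/2 + 156 = 267/2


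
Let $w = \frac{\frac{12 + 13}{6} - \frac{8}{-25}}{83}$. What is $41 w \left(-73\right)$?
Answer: $- \frac{2014289}{12450} \approx -161.79$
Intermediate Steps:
$w = \frac{673}{12450}$ ($w = \left(25 \cdot \frac{1}{6} - - \frac{8}{25}\right) \frac{1}{83} = \left(\frac{25}{6} + \frac{8}{25}\right) \frac{1}{83} = \frac{673}{150} \cdot \frac{1}{83} = \frac{673}{12450} \approx 0.054056$)
$41 w \left(-73\right) = 41 \cdot \frac{673}{12450} \left(-73\right) = \frac{27593}{12450} \left(-73\right) = - \frac{2014289}{12450}$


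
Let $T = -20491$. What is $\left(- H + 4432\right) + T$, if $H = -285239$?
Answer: $269180$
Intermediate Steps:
$\left(- H + 4432\right) + T = \left(\left(-1\right) \left(-285239\right) + 4432\right) - 20491 = \left(285239 + 4432\right) - 20491 = 289671 - 20491 = 269180$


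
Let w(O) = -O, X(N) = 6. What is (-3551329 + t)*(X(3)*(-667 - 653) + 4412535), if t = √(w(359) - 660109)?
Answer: -15642236983335 + 8809230*I*√165117 ≈ -1.5642e+13 + 3.5796e+9*I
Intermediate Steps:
t = 2*I*√165117 (t = √(-1*359 - 660109) = √(-359 - 660109) = √(-660468) = 2*I*√165117 ≈ 812.69*I)
(-3551329 + t)*(X(3)*(-667 - 653) + 4412535) = (-3551329 + 2*I*√165117)*(6*(-667 - 653) + 4412535) = (-3551329 + 2*I*√165117)*(6*(-1320) + 4412535) = (-3551329 + 2*I*√165117)*(-7920 + 4412535) = (-3551329 + 2*I*√165117)*4404615 = -15642236983335 + 8809230*I*√165117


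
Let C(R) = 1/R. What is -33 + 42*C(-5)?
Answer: -207/5 ≈ -41.400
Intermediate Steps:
C(R) = 1/R
-33 + 42*C(-5) = -33 + 42/(-5) = -33 + 42*(-1/5) = -33 - 42/5 = -207/5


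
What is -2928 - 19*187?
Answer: -6481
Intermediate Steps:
-2928 - 19*187 = -2928 - 1*3553 = -2928 - 3553 = -6481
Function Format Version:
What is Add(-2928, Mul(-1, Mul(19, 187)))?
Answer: -6481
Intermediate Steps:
Add(-2928, Mul(-1, Mul(19, 187))) = Add(-2928, Mul(-1, 3553)) = Add(-2928, -3553) = -6481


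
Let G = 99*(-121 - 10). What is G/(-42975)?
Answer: 1441/4775 ≈ 0.30178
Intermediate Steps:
G = -12969 (G = 99*(-131) = -12969)
G/(-42975) = -12969/(-42975) = -12969*(-1/42975) = 1441/4775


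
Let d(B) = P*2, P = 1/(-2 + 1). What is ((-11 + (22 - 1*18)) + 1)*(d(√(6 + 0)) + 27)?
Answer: -150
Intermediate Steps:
P = -1 (P = 1/(-1) = -1)
d(B) = -2 (d(B) = -1*2 = -2)
((-11 + (22 - 1*18)) + 1)*(d(√(6 + 0)) + 27) = ((-11 + (22 - 1*18)) + 1)*(-2 + 27) = ((-11 + (22 - 18)) + 1)*25 = ((-11 + 4) + 1)*25 = (-7 + 1)*25 = -6*25 = -150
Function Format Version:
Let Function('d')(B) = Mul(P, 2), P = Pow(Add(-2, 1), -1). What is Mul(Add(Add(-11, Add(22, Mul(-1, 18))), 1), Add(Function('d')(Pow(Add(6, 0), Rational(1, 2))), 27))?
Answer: -150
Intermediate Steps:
P = -1 (P = Pow(-1, -1) = -1)
Function('d')(B) = -2 (Function('d')(B) = Mul(-1, 2) = -2)
Mul(Add(Add(-11, Add(22, Mul(-1, 18))), 1), Add(Function('d')(Pow(Add(6, 0), Rational(1, 2))), 27)) = Mul(Add(Add(-11, Add(22, Mul(-1, 18))), 1), Add(-2, 27)) = Mul(Add(Add(-11, Add(22, -18)), 1), 25) = Mul(Add(Add(-11, 4), 1), 25) = Mul(Add(-7, 1), 25) = Mul(-6, 25) = -150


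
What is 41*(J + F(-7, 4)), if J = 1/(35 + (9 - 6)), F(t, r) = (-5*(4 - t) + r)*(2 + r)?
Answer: -476707/38 ≈ -12545.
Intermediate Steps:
F(t, r) = (2 + r)*(-20 + r + 5*t) (F(t, r) = ((-20 + 5*t) + r)*(2 + r) = (-20 + r + 5*t)*(2 + r) = (2 + r)*(-20 + r + 5*t))
J = 1/38 (J = 1/(35 + 3) = 1/38 ≈ 0.026316)
41*(J + F(-7, 4)) = 41*(1/38 + (-40 + 4² - 18*4 + 10*(-7) + 5*4*(-7))) = 41*(1/38 + (-40 + 16 - 72 - 70 - 140)) = 41*(1/38 - 306) = 41*(-11627/38) = -476707/38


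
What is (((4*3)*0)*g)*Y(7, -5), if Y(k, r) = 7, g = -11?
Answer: 0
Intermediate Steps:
(((4*3)*0)*g)*Y(7, -5) = (((4*3)*0)*(-11))*7 = ((12*0)*(-11))*7 = (0*(-11))*7 = 0*7 = 0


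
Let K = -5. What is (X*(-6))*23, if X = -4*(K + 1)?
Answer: -2208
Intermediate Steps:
X = 16 (X = -4*(-5 + 1) = -4*(-4) = 16)
(X*(-6))*23 = (16*(-6))*23 = -96*23 = -2208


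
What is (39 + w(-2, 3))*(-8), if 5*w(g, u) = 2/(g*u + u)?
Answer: -4664/15 ≈ -310.93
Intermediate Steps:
w(g, u) = 2/(5*(u + g*u)) (w(g, u) = (2/(g*u + u))/5 = (2/(u + g*u))/5 = 2/(5*(u + g*u)))
(39 + w(-2, 3))*(-8) = (39 + (2/5)/(3*(1 - 2)))*(-8) = (39 + (2/5)*(1/3)/(-1))*(-8) = (39 + (2/5)*(1/3)*(-1))*(-8) = (39 - 2/15)*(-8) = (583/15)*(-8) = -4664/15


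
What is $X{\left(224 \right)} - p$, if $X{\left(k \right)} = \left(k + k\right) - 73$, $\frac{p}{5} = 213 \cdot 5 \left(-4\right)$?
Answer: $21675$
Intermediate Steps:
$p = -21300$ ($p = 5 \cdot 213 \cdot 5 \left(-4\right) = 5 \cdot 213 \left(-20\right) = 5 \left(-4260\right) = -21300$)
$X{\left(k \right)} = -73 + 2 k$ ($X{\left(k \right)} = 2 k - 73 = -73 + 2 k$)
$X{\left(224 \right)} - p = \left(-73 + 2 \cdot 224\right) - -21300 = \left(-73 + 448\right) + 21300 = 375 + 21300 = 21675$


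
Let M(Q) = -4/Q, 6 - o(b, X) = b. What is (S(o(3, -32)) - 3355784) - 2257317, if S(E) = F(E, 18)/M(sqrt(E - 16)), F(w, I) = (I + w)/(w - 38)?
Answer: -5613101 + 3*I*sqrt(13)/20 ≈ -5.6131e+6 + 0.54083*I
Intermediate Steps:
o(b, X) = 6 - b
F(w, I) = (I + w)/(-38 + w)
S(E) = -sqrt(-16 + E)*(18 + E)/(4*(-38 + E)) (S(E) = ((18 + E)/(-38 + E))/((-4/sqrt(E - 16))) = ((18 + E)/(-38 + E))/((-4/sqrt(-16 + E))) = ((18 + E)/(-38 + E))*(-sqrt(-16 + E)/4) = -sqrt(-16 + E)*(18 + E)/(4*(-38 + E)))
(S(o(3, -32)) - 3355784) - 2257317 = (sqrt(-16 + (6 - 1*3))*(-18 - (6 - 1*3))/(4*(-38 + (6 - 1*3))) - 3355784) - 2257317 = (sqrt(-16 + (6 - 3))*(-18 - (6 - 3))/(4*(-38 + (6 - 3))) - 3355784) - 2257317 = (sqrt(-16 + 3)*(-18 - 1*3)/(4*(-38 + 3)) - 3355784) - 2257317 = ((1/4)*sqrt(-13)*(-18 - 3)/(-35) - 3355784) - 2257317 = ((1/4)*(-1/35)*(I*sqrt(13))*(-21) - 3355784) - 2257317 = (3*I*sqrt(13)/20 - 3355784) - 2257317 = (-3355784 + 3*I*sqrt(13)/20) - 2257317 = -5613101 + 3*I*sqrt(13)/20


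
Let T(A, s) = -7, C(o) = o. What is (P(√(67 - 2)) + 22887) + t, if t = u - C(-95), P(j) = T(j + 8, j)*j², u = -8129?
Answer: 14398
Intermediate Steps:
P(j) = -7*j²
t = -8034 (t = -8129 - 1*(-95) = -8129 + 95 = -8034)
(P(√(67 - 2)) + 22887) + t = (-7*(√(67 - 2))² + 22887) - 8034 = (-7*(√65)² + 22887) - 8034 = (-7*65 + 22887) - 8034 = (-455 + 22887) - 8034 = 22432 - 8034 = 14398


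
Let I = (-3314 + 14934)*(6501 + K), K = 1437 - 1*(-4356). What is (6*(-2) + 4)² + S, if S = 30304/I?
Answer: 1142854028/17857035 ≈ 64.000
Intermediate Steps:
K = 5793 (K = 1437 + 4356 = 5793)
I = 142856280 (I = (-3314 + 14934)*(6501 + 5793) = 11620*12294 = 142856280)
S = 3788/17857035 (S = 30304/142856280 = 30304*(1/142856280) = 3788/17857035 ≈ 0.00021213)
(6*(-2) + 4)² + S = (6*(-2) + 4)² + 3788/17857035 = (-12 + 4)² + 3788/17857035 = (-8)² + 3788/17857035 = 64 + 3788/17857035 = 1142854028/17857035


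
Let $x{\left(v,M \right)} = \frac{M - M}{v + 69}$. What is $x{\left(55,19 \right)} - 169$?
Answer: $-169$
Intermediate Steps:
$x{\left(v,M \right)} = 0$ ($x{\left(v,M \right)} = \frac{0}{69 + v} = 0$)
$x{\left(55,19 \right)} - 169 = 0 - 169 = -169$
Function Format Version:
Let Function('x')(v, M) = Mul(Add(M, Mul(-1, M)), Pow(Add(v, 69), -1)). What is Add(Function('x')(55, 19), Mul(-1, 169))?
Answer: -169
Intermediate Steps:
Function('x')(v, M) = 0 (Function('x')(v, M) = Mul(0, Pow(Add(69, v), -1)) = 0)
Add(Function('x')(55, 19), Mul(-1, 169)) = Add(0, Mul(-1, 169)) = Add(0, -169) = -169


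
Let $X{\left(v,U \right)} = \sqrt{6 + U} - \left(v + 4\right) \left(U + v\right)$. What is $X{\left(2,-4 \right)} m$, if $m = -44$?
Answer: $-528 - 44 \sqrt{2} \approx -590.23$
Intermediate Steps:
$X{\left(v,U \right)} = \sqrt{6 + U} - \left(4 + v\right) \left(U + v\right)$
$X{\left(2,-4 \right)} m = \left(\sqrt{6 - 4} - 2^{2} - -16 - 8 - \left(-4\right) 2\right) \left(-44\right) = \left(\sqrt{2} - 4 + 16 - 8 + 8\right) \left(-44\right) = \left(12 + \sqrt{2}\right) \left(-44\right) = -528 - 44 \sqrt{2}$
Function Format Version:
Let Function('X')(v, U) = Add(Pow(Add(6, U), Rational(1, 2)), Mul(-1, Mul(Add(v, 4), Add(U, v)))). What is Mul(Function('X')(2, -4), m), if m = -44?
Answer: Add(-528, Mul(-44, Pow(2, Rational(1, 2)))) ≈ -590.23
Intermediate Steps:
Function('X')(v, U) = Add(Pow(Add(6, U), Rational(1, 2)), Mul(-1, Add(4, v), Add(U, v))) (Function('X')(v, U) = Add(Pow(Add(6, U), Rational(1, 2)), Mul(-1, Mul(Add(4, v), Add(U, v)))) = Add(Pow(Add(6, U), Rational(1, 2)), Mul(-1, Add(4, v), Add(U, v))))
Mul(Function('X')(2, -4), m) = Mul(Add(Pow(Add(6, -4), Rational(1, 2)), Mul(-1, Pow(2, 2)), Mul(-4, -4), Mul(-4, 2), Mul(-1, -4, 2)), -44) = Mul(Add(Pow(2, Rational(1, 2)), Mul(-1, 4), 16, -8, 8), -44) = Mul(Add(Pow(2, Rational(1, 2)), -4, 16, -8, 8), -44) = Mul(Add(12, Pow(2, Rational(1, 2))), -44) = Add(-528, Mul(-44, Pow(2, Rational(1, 2))))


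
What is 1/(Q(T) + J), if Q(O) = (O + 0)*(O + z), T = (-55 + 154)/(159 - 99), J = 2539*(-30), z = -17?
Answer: -400/30478131 ≈ -1.3124e-5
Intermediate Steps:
J = -76170
T = 33/20 (T = 99/60 = 99*(1/60) = 33/20 ≈ 1.6500)
Q(O) = O*(-17 + O) (Q(O) = (O + 0)*(O - 17) = O*(-17 + O))
1/(Q(T) + J) = 1/(33*(-17 + 33/20)/20 - 76170) = 1/((33/20)*(-307/20) - 76170) = 1/(-10131/400 - 76170) = 1/(-30478131/400) = -400/30478131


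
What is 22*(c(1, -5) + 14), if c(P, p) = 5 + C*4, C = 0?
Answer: 418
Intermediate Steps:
c(P, p) = 5 (c(P, p) = 5 + 0*4 = 5 + 0 = 5)
22*(c(1, -5) + 14) = 22*(5 + 14) = 22*19 = 418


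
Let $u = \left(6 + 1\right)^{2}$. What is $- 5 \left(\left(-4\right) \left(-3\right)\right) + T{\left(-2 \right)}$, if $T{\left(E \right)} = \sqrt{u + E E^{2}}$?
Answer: $-60 + \sqrt{41} \approx -53.597$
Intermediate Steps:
$u = 49$ ($u = 7^{2} = 49$)
$T{\left(E \right)} = \sqrt{49 + E^{3}}$ ($T{\left(E \right)} = \sqrt{49 + E E^{2}} = \sqrt{49 + E^{3}}$)
$- 5 \left(\left(-4\right) \left(-3\right)\right) + T{\left(-2 \right)} = - 5 \left(\left(-4\right) \left(-3\right)\right) + \sqrt{49 + \left(-2\right)^{3}} = \left(-5\right) 12 + \sqrt{49 - 8} = -60 + \sqrt{41}$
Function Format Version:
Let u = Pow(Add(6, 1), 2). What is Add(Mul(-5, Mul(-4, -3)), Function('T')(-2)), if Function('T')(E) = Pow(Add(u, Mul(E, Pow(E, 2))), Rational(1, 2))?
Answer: Add(-60, Pow(41, Rational(1, 2))) ≈ -53.597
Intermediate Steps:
u = 49 (u = Pow(7, 2) = 49)
Function('T')(E) = Pow(Add(49, Pow(E, 3)), Rational(1, 2)) (Function('T')(E) = Pow(Add(49, Mul(E, Pow(E, 2))), Rational(1, 2)) = Pow(Add(49, Pow(E, 3)), Rational(1, 2)))
Add(Mul(-5, Mul(-4, -3)), Function('T')(-2)) = Add(Mul(-5, Mul(-4, -3)), Pow(Add(49, Pow(-2, 3)), Rational(1, 2))) = Add(Mul(-5, 12), Pow(Add(49, -8), Rational(1, 2))) = Add(-60, Pow(41, Rational(1, 2)))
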